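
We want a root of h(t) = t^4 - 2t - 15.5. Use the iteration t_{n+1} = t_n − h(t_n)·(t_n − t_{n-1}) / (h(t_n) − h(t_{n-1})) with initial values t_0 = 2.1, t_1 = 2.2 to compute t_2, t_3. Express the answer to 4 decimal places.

2.1067, 2.1071

h(2.1) = -0.251900, h(2.2) = 3.525600
t_2 = 2.200000 − 3.525600·(2.200000 − 2.100000) / (3.525600 − (-0.251900)) = 2.200000 − (0.352560)/(3.777500) = 2.106668
h(2.106668) = -0.017032
t_3 = 2.106668 − (-0.017032)·(2.106668 − 2.200000) / (-0.017032 − 3.525600) = 2.106668 − (0.001590)/(-3.542632) = 2.107117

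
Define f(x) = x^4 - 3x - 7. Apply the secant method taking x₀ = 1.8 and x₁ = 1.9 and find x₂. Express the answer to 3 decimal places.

1.885

f(1.8) = -1.90240, f(1.9) = 0.33210
x₂ = 1.90000 − 0.33210·(1.90000 − 1.80000) / (0.33210 − (-1.90240)) = 1.90000 − (0.03321)/(2.23450) = 1.88514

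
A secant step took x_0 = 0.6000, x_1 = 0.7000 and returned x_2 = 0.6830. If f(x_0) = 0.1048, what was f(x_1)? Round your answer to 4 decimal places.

-0.0215

The secant line through (0.6000, 0.1048) and (0.7000, f(x_1)) crosses zero at x_2 = 0.6830.
So (0.6000, 0.1048), (0.7000, f(x_1)), (0.6830, 0) are collinear:
f(x_1) = 0.1048 · (0.7000 − 0.6830) / (0.6000 − 0.6830) = 0.1048 · (0.017000)/(-0.083000) = -0.021465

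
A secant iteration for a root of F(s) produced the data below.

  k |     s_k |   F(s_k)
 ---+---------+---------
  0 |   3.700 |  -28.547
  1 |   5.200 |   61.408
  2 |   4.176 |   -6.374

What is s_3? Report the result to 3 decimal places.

s_3 = 4.176 − (-6.374)·(4.176 − 5.200) / (-6.374 − 61.408)
   = 4.176 − (6.52698)/(-67.78200) = 4.27229

4.272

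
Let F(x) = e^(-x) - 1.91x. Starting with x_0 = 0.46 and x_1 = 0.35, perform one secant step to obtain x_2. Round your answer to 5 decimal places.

F(0.46) = -0.2473164, F(0.35) = 0.0361881
x_2 = 0.3500000 − 0.0361881·(0.3500000 − 0.4600000) / (0.0361881 − (-0.2473164)) = 0.3500000 − (-0.0039807)/(0.2835044) = 0.3640410

0.36404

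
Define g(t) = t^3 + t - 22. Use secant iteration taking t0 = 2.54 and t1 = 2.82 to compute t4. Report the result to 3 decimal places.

g(2.54) = -3.07294, g(2.82) = 3.24577
t2 = 2.82000 − 3.24577·(2.82000 − 2.54000) / (3.24577 − (-3.07294)) = 2.82000 − (0.90882)/(6.31870) = 2.67617
g(2.67617) = -0.15739
t3 = 2.67617 − (-0.15739)·(2.67617 − 2.82000) / (-0.15739 − 3.24577) = 2.67617 − (0.02264)/(-3.40316) = 2.68282
g(2.68282) = -0.00746
t4 = 2.68282 − (-0.00746)·(2.68282 − 2.67617) / (-0.00746 − (-0.15739)) = 2.68282 − (-0.00005)/(0.14993) = 2.68315

2.683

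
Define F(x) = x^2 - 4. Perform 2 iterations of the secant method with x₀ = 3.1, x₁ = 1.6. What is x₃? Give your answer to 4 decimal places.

F(3.1) = 5.610000, F(1.6) = -1.440000
x₂ = 1.600000 − (-1.440000)·(1.600000 − 3.100000) / (-1.440000 − 5.610000) = 1.600000 − (2.160000)/(-7.050000) = 1.906383
F(1.906383) = -0.365704
x₃ = 1.906383 − (-0.365704)·(1.906383 − 1.600000) / (-0.365704 − (-1.440000)) = 1.906383 − (-0.112045)/(1.074296) = 2.010680

2.0107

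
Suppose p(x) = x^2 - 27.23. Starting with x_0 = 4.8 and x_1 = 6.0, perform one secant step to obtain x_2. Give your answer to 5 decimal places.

p(4.8) = -4.1900000, p(6.0) = 8.7700000
x_2 = 6.0000000 − 8.7700000·(6.0000000 − 4.8000000) / (8.7700000 − (-4.1900000)) = 6.0000000 − (10.5240000)/(12.9600000) = 5.1879630

5.18796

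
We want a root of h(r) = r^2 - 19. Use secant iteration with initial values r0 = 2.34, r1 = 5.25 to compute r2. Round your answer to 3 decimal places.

4.122

h(2.34) = -13.52440, h(5.25) = 8.56250
r2 = 5.25000 − 8.56250·(5.25000 − 2.34000) / (8.56250 − (-13.52440)) = 5.25000 − (24.91688)/(22.08690) = 4.12187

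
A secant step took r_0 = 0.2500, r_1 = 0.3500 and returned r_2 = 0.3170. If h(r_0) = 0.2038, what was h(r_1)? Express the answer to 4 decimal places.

-0.1004

The secant line through (0.2500, 0.2038) and (0.3500, h(r_1)) crosses zero at r_2 = 0.3170.
So (0.2500, 0.2038), (0.3500, h(r_1)), (0.3170, 0) are collinear:
h(r_1) = 0.2038 · (0.3500 − 0.3170) / (0.2500 − 0.3170) = 0.2038 · (0.033000)/(-0.067000) = -0.100379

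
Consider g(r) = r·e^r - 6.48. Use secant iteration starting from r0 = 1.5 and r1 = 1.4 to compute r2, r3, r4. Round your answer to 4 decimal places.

g(1.5) = 0.242534, g(1.4) = -0.802720
r2 = 1.400000 − (-0.802720)·(1.400000 − 1.500000) / (-0.802720 − 0.242534) = 1.400000 − (0.080272)/(-1.045254) = 1.476797
g(1.476797) = -0.013261
r3 = 1.476797 − (-0.013261)·(1.476797 − 1.400000) / (-0.013261 − (-0.802720)) = 1.476797 − (-0.001018)/(0.789459) = 1.478087
g(1.478087) = 0.000743
r4 = 1.478087 − 0.000743·(1.478087 − 1.476797) / (0.000743 − (-0.013261)) = 1.478087 − (0.000001)/(0.014003) = 1.478018

1.4768, 1.4781, 1.4780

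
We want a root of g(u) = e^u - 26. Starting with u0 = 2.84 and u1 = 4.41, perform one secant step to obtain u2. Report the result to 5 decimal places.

g(2.84) = -8.8842345, g(4.41) = 56.2694635
u2 = 4.4100000 − 56.2694635·(4.4100000 − 2.8400000) / (56.2694635 − (-8.8842345)) = 4.4100000 − (88.3430577)/(65.1536980) = 3.0540822

3.05408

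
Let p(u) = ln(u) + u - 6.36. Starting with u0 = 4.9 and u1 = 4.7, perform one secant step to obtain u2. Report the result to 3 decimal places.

4.793

p(4.9) = 0.12924, p(4.7) = -0.11244
u2 = 4.70000 − (-0.11244)·(4.70000 − 4.90000) / (-0.11244 − 0.12924) = 4.70000 − (0.02249)/(-0.24167) = 4.79305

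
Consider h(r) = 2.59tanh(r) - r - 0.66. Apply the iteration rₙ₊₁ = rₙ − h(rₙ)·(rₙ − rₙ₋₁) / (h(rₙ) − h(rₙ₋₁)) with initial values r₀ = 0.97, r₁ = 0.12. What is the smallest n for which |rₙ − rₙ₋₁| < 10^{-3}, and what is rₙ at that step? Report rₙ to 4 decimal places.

n = 6, rₙ = 0.4655

h(0.97) = 0.309144, h(0.12) = -0.470683
r₂ = 0.120000 − (-0.470683)·(-0.850000)/(-0.779827) = 0.633038;  |Δ| = 0.513038
h(0.633038) = 0.157726
r₃ = 0.633038 − 0.157726·(0.513038)/(0.628409) = 0.504269;  |Δ| = 0.128768
h(0.504269) = 0.041293
r₄ = 0.504269 − 0.041293·(-0.128768)/(-0.116433) = 0.458601;  |Δ| = 0.045668
h(0.458601) = -0.007637
r₅ = 0.458601 − (-0.007637)·(-0.045668)/(-0.048930) = 0.465730;  |Δ| = 0.007128
h(0.465730) = 0.000253
r₆ = 0.465730 − 0.000253·(0.007128)/(0.007891) = 0.465501;  |Δ| = 0.000229
|r₆ − r₅| = 0.000229 < 10^{-3}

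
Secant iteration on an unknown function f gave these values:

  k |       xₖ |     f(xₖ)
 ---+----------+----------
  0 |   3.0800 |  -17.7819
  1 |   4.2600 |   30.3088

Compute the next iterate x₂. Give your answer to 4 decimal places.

x₂ = 4.2600 − 30.3088·(4.2600 − 3.0800) / (30.3088 − (-17.7819))
   = 4.2600 − (35.764384)/(48.090700) = 3.516314

3.5163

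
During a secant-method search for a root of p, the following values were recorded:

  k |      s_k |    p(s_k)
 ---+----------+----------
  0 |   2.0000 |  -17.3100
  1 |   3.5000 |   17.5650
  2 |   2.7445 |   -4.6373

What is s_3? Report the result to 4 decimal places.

2.9023

s_3 = 2.7445 − (-4.6373)·(2.7445 − 3.5000) / (-4.6373 − 17.5650)
   = 2.7445 − (3.503480)/(-22.202300) = 2.902298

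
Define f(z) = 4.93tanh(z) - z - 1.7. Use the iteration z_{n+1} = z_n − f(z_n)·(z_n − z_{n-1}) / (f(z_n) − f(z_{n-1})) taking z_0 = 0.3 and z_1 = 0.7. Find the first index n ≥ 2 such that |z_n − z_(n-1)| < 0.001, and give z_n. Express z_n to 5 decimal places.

n = 5, z_n = 0.47325

f(0.3) = -0.5638288, f(0.7) = 0.5795331
z_2 = 0.7000000 − 0.5795331·(0.4000000)/(1.1433620) = 0.4972530;  |Δ| = 0.2027470
f(0.4972530) = 0.0703203
z_3 = 0.4972530 − 0.0703203·(-0.2027470)/(-0.5092128) = 0.4692544;  |Δ| = 0.0279986
f(0.4692544) = -0.0119028
z_4 = 0.4692544 − (-0.0119028)·(-0.0279986)/(-0.0822231) = 0.4733075;  |Δ| = 0.0040531
f(0.4733075) = 0.0001710
z_5 = 0.4733075 − 0.0001710·(0.0040531)/(0.0120738) = 0.4732501;  |Δ| = 0.0000574
|z_5 − z_4| = 0.0000574 < 0.001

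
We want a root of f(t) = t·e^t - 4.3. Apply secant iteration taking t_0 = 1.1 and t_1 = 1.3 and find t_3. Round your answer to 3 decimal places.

f(1.1) = -0.99542, f(1.3) = 0.47009
t_2 = 1.30000 − 0.47009·(1.30000 − 1.10000) / (0.47009 − (-0.99542)) = 1.30000 − (0.09402)/(1.46550) = 1.23585
f(1.23585) = -0.04709
t_3 = 1.23585 − (-0.04709)·(1.23585 − 1.30000) / (-0.04709 − 0.47009) = 1.23585 − (0.00302)/(-0.51718) = 1.24169

1.242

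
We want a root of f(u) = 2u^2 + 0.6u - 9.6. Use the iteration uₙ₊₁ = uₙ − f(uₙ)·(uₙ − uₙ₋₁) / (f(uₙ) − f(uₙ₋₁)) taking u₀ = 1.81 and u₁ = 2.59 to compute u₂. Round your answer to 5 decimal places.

2.01870

f(1.81) = -1.9618000, f(2.59) = 5.3702000
u₂ = 2.5900000 − 5.3702000·(2.5900000 − 1.8100000) / (5.3702000 − (-1.9618000)) = 2.5900000 − (4.1887560)/(7.3320000) = 2.0187021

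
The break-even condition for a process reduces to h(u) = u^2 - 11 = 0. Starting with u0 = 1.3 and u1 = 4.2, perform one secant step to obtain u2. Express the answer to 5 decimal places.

2.99273

h(1.3) = -9.3100000, h(4.2) = 6.6400000
u2 = 4.2000000 − 6.6400000·(4.2000000 − 1.3000000) / (6.6400000 − (-9.3100000)) = 4.2000000 − (19.2560000)/(15.9500000) = 2.9927273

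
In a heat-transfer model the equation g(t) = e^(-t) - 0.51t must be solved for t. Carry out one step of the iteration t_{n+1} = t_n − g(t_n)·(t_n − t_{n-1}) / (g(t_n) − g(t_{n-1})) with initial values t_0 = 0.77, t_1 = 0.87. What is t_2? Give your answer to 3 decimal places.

0.844

g(0.77) = 0.07031, g(0.87) = -0.02475
t_2 = 0.87000 − (-0.02475)·(0.87000 − 0.77000) / (-0.02475 − 0.07031) = 0.87000 − (-0.00247)/(-0.09506) = 0.84397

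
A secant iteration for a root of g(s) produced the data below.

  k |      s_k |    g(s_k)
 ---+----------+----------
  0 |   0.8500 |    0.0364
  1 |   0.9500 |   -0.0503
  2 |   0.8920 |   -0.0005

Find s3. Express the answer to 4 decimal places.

0.8914

s3 = 0.8920 − (-0.0005)·(0.8920 − 0.9500) / (-0.0005 − (-0.0503))
   = 0.8920 − (0.000029)/(0.049800) = 0.891418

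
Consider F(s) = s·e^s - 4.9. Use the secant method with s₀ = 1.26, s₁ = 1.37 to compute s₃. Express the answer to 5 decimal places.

1.31514

F(1.26) = -0.4579689, F(1.37) = 0.4914305
s₂ = 1.3700000 − 0.4914305·(1.3700000 − 1.2600000) / (0.4914305 − (-0.4579689)) = 1.3700000 − (0.0540573)/(0.9493994) = 1.3130615
F(1.3130615) = -0.0186443
s₃ = 1.3130615 − (-0.0186443)·(1.3130615 − 1.3700000) / (-0.0186443 − 0.4914305) = 1.3130615 − (0.0010616)/(-0.5100748) = 1.3151428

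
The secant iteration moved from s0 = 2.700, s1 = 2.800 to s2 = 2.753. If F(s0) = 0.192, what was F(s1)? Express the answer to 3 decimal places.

The secant line through (2.700, 0.192) and (2.800, F(s1)) crosses zero at s2 = 2.753.
So (2.700, 0.192), (2.800, F(s1)), (2.753, 0) are collinear:
F(s1) = 0.192 · (2.800 − 2.753) / (2.700 − 2.753) = 0.192 · (0.04700)/(-0.05300) = -0.17026

-0.170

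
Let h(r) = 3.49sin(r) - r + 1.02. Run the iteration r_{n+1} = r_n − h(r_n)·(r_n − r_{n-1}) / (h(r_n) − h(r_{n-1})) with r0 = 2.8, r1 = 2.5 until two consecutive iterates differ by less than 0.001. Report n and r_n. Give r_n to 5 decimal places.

n = 4, r_n = 2.65426

h(2.8) = -0.6108914, h(2.5) = 0.6086678
r2 = 2.5000000 − 0.6086678·(-0.3000000)/(1.2195591) = 2.6497265;  |Δ| = 0.1497265
h(2.6497265) = 0.0185015
r3 = 2.6497265 − 0.0185015·(0.1497265)/(-0.5901663) = 2.6544204;  |Δ| = 0.0046939
h(2.6544204) = -0.0006501
r4 = 2.6544204 − (-0.0006501)·(0.0046939)/(-0.0191516) = 2.6542610;  |Δ| = 0.0001593
|r4 − r3| = 0.0001593 < 0.001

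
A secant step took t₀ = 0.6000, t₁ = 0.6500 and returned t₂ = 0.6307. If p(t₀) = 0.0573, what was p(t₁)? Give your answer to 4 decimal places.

-0.0360

The secant line through (0.6000, 0.0573) and (0.6500, p(t₁)) crosses zero at t₂ = 0.6307.
So (0.6000, 0.0573), (0.6500, p(t₁)), (0.6307, 0) are collinear:
p(t₁) = 0.0573 · (0.6500 − 0.6307) / (0.6000 − 0.6307) = 0.0573 · (0.019300)/(-0.030700) = -0.036022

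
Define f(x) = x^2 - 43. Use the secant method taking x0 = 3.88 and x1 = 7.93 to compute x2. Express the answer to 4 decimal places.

f(3.88) = -27.945600, f(7.93) = 19.884900
x2 = 7.930000 − 19.884900·(7.930000 − 3.880000) / (19.884900 − (-27.945600)) = 7.930000 − (80.533845)/(47.830500) = 6.246266

6.2463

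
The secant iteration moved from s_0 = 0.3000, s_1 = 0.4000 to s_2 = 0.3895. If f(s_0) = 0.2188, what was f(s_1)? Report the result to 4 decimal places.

The secant line through (0.3000, 0.2188) and (0.4000, f(s_1)) crosses zero at s_2 = 0.3895.
So (0.3000, 0.2188), (0.4000, f(s_1)), (0.3895, 0) are collinear:
f(s_1) = 0.2188 · (0.4000 − 0.3895) / (0.3000 − 0.3895) = 0.2188 · (0.010500)/(-0.089500) = -0.025669

-0.0257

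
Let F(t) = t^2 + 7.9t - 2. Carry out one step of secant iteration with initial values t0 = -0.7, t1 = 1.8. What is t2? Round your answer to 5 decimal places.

0.08222

F(-0.7) = -7.0400000, F(1.8) = 15.4600000
t2 = 1.8000000 − 15.4600000·(1.8000000 − (-0.7000000)) / (15.4600000 − (-7.0400000)) = 1.8000000 − (38.6500000)/(22.5000000) = 0.0822222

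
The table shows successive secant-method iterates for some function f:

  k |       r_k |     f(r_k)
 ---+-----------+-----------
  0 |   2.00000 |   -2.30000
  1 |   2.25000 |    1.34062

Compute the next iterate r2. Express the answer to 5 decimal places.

r2 = 2.25000 − 1.34062·(2.25000 − 2.00000) / (1.34062 − (-2.30000))
   = 2.25000 − (0.3351550)/(3.6406200) = 2.1579401

2.15794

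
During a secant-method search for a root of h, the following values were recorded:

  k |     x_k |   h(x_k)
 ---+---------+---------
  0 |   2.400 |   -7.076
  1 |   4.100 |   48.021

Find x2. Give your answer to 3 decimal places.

x2 = 4.100 − 48.021·(4.100 − 2.400) / (48.021 − (-7.076))
   = 4.100 − (81.63570)/(55.09700) = 2.61833

2.618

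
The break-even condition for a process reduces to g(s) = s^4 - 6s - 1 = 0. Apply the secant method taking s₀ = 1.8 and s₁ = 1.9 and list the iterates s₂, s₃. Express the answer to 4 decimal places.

g(1.8) = -1.302400, g(1.9) = 0.632100
s₂ = 1.900000 − 0.632100·(1.900000 − 1.800000) / (0.632100 − (-1.302400)) = 1.900000 − (0.063210)/(1.934500) = 1.867325
g(1.867325) = -0.045462
s₃ = 1.867325 − (-0.045462)·(1.867325 − 1.900000) / (-0.045462 − 0.632100) = 1.867325 − (0.001485)/(-0.677562) = 1.869517

1.8673, 1.8695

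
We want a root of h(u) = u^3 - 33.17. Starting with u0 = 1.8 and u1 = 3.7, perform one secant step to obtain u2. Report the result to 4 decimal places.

2.9589

h(1.8) = -27.338000, h(3.7) = 17.483000
u2 = 3.700000 − 17.483000·(3.700000 − 1.800000) / (17.483000 − (-27.338000)) = 3.700000 − (33.217700)/(44.821000) = 2.958881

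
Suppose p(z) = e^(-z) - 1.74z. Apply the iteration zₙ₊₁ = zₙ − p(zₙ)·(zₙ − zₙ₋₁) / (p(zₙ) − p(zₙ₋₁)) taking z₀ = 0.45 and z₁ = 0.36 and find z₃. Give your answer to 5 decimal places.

0.38936

p(0.45) = -0.1453718, p(0.36) = 0.0712763
z₂ = 0.3600000 − 0.0712763·(0.3600000 − 0.4500000) / (0.0712763 − (-0.1453718)) = 0.3600000 − (-0.0064149)/(0.2166482) = 0.3896096
p(0.3896096) = -0.0005995
z₃ = 0.3896096 − (-0.0005995)·(0.3896096 − 0.3600000) / (-0.0005995 − 0.0712763) = 0.3896096 − (-0.0000178)/(-0.0718758) = 0.3893627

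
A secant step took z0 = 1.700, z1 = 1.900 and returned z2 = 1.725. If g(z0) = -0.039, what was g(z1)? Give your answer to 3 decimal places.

0.273

The secant line through (1.700, -0.039) and (1.900, g(z1)) crosses zero at z2 = 1.725.
So (1.700, -0.039), (1.900, g(z1)), (1.725, 0) are collinear:
g(z1) = -0.039 · (1.900 − 1.725) / (1.700 − 1.725) = -0.039 · (0.17500)/(-0.02500) = 0.27300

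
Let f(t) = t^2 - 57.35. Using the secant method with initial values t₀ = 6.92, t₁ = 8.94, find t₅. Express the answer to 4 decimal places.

7.5730

f(6.92) = -9.463600, f(8.94) = 22.573600
t₂ = 8.940000 − 22.573600·(8.940000 − 6.920000) / (22.573600 − (-9.463600)) = 8.940000 − (45.598672)/(32.037200) = 7.516696
f(7.516696) = -0.849280
t₃ = 7.516696 − (-0.849280)·(7.516696 − 8.940000) / (-0.849280 − 22.573600) = 7.516696 − (1.208783)/(-23.422880) = 7.568303
f(7.568303) = -0.070789
t₄ = 7.568303 − (-0.070789)·(7.568303 − 7.516696) / (-0.070789 − (-0.849280)) = 7.568303 − (-0.003653)/(0.778491) = 7.572996
f(7.572996) = 0.000264
t₅ = 7.572996 − 0.000264·(7.572996 − 7.568303) / (0.000264 − (-0.070789)) = 7.572996 − (0.000001)/(0.071053) = 7.572978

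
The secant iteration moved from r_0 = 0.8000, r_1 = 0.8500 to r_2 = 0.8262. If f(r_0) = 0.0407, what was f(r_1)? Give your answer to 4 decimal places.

-0.0370

The secant line through (0.8000, 0.0407) and (0.8500, f(r_1)) crosses zero at r_2 = 0.8262.
So (0.8000, 0.0407), (0.8500, f(r_1)), (0.8262, 0) are collinear:
f(r_1) = 0.0407 · (0.8500 − 0.8262) / (0.8000 − 0.8262) = 0.0407 · (0.023800)/(-0.026200) = -0.036972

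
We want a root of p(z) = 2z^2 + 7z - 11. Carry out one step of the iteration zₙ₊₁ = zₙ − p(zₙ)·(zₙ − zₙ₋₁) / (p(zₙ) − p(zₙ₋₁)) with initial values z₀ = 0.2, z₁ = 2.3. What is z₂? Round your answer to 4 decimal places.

0.9933

p(0.2) = -9.520000, p(2.3) = 15.680000
z₂ = 2.300000 − 15.680000·(2.300000 − 0.200000) / (15.680000 − (-9.520000)) = 2.300000 − (32.928000)/(25.200000) = 0.993333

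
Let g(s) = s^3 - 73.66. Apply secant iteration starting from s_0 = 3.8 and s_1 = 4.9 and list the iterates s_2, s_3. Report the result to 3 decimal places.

4.129, 4.182

g(3.8) = -18.78800, g(4.9) = 43.98900
s_2 = 4.90000 − 43.98900·(4.90000 − 3.80000) / (43.98900 − (-18.78800)) = 4.90000 − (48.38790)/(62.77700) = 4.12921
g(4.12921) = -3.25543
s_3 = 4.12921 − (-3.25543)·(4.12921 − 4.90000) / (-3.25543 − 43.98900) = 4.12921 − (2.50926)/(-47.24443) = 4.18232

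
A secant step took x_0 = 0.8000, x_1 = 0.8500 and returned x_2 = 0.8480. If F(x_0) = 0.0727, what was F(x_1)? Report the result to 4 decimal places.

The secant line through (0.8000, 0.0727) and (0.8500, F(x_1)) crosses zero at x_2 = 0.8480.
So (0.8000, 0.0727), (0.8500, F(x_1)), (0.8480, 0) are collinear:
F(x_1) = 0.0727 · (0.8500 − 0.8480) / (0.8000 − 0.8480) = 0.0727 · (0.002000)/(-0.048000) = -0.003029

-0.0030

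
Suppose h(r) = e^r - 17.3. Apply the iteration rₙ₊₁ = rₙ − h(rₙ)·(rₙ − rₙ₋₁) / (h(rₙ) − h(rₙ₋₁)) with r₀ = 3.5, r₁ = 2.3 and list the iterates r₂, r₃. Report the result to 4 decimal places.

2.6799, 2.9038

h(3.5) = 15.815452, h(2.3) = -7.325818
r₂ = 2.300000 − (-7.325818)·(2.300000 − 3.500000) / (-7.325818 − 15.815452) = 2.300000 − (8.790981)/(-23.141270) = 2.679883
h(2.679883) = -2.716609
r₃ = 2.679883 − (-2.716609)·(2.679883 − 2.300000) / (-2.716609 − (-7.325818)) = 2.679883 − (-1.031994)/(4.609208) = 2.903782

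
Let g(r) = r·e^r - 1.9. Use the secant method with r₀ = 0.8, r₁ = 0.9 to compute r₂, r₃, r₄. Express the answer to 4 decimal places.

0.8276, 0.8291, 0.8292

g(0.8) = -0.119567, g(0.9) = 0.313643
r₂ = 0.900000 − 0.313643·(0.900000 − 0.800000) / (0.313643 − (-0.119567)) = 0.900000 − (0.031364)/(0.433210) = 0.827600
g(0.827600) = -0.006598
r₃ = 0.827600 − (-0.006598)·(0.827600 − 0.900000) / (-0.006598 − 0.313643) = 0.827600 − (0.000478)/(-0.320241) = 0.829092
g(0.829092) = -0.000354
r₄ = 0.829092 − (-0.000354)·(0.829092 − 0.827600) / (-0.000354 − (-0.006598)) = 0.829092 − (-0.000001)/(0.006244) = 0.829176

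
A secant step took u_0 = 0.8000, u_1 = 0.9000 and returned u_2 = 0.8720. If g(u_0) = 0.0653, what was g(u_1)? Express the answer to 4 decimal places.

The secant line through (0.8000, 0.0653) and (0.9000, g(u_1)) crosses zero at u_2 = 0.8720.
So (0.8000, 0.0653), (0.9000, g(u_1)), (0.8720, 0) are collinear:
g(u_1) = 0.0653 · (0.9000 − 0.8720) / (0.8000 − 0.8720) = 0.0653 · (0.028000)/(-0.072000) = -0.025394

-0.0254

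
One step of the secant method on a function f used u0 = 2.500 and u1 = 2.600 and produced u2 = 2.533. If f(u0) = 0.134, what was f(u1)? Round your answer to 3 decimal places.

The secant line through (2.500, 0.134) and (2.600, f(u1)) crosses zero at u2 = 2.533.
So (2.500, 0.134), (2.600, f(u1)), (2.533, 0) are collinear:
f(u1) = 0.134 · (2.600 − 2.533) / (2.500 − 2.533) = 0.134 · (0.06700)/(-0.03300) = -0.27206

-0.272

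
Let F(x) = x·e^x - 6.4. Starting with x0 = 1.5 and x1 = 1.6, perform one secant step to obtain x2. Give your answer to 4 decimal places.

F(1.5) = 0.322534, F(1.6) = 1.524852
x2 = 1.600000 − 1.524852·(1.600000 − 1.500000) / (1.524852 − 0.322534) = 1.600000 − (0.152485)/(1.202318) = 1.473174

1.4732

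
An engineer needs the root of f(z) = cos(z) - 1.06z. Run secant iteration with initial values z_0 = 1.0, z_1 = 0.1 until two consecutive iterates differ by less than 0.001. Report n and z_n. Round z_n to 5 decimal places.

n = 5, z_n = 0.71336

f(1.0) = -0.5196977, f(0.1) = 0.8890042
z_2 = 0.1000000 − 0.8890042·(-0.9000000)/(1.4087019) = 0.6679724;  |Δ| = 0.5679724
f(0.6679724) = 0.0770285
z_3 = 0.6679724 − 0.0770285·(0.5679724)/(-0.8119757) = 0.7218533;  |Δ| = 0.0538810
f(0.7218533) = -0.0145822
z_4 = 0.7218533 − (-0.0145822)·(0.0538810)/(-0.0916106) = 0.7132768;  |Δ| = 0.0085765
f(0.7132768) = 0.0001485
z_5 = 0.7132768 − 0.0001485·(-0.0085765)/(0.0147306) = 0.7133632;  |Δ| = 0.0000864
|z_5 − z_4| = 0.0000864 < 0.001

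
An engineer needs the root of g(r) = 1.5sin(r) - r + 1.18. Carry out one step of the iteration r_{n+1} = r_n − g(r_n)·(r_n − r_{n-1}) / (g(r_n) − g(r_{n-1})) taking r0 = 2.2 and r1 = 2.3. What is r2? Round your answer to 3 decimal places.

2.299

g(2.2) = 0.19274, g(2.3) = -0.00144
r2 = 2.30000 − (-0.00144)·(2.30000 − 2.20000) / (-0.00144 − 0.19274) = 2.30000 − (-0.00014)/(-0.19419) = 2.29926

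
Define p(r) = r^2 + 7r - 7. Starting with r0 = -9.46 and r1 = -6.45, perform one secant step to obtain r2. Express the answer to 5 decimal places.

p(-9.46) = 16.2716000, p(-6.45) = -10.5475000
r2 = -6.4500000 − (-10.5475000)·(-6.4500000 − (-9.4600000)) / (-10.5475000 − 16.2716000) = -6.4500000 − (-31.7479750)/(-26.8191000) = -7.6337823

-7.63378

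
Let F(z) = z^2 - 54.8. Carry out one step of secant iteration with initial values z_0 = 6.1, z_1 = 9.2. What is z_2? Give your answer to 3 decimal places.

F(6.1) = -17.59000, F(9.2) = 29.84000
z_2 = 9.20000 − 29.84000·(9.20000 − 6.10000) / (29.84000 − (-17.59000)) = 9.20000 − (92.50400)/(47.43000) = 7.24967

7.250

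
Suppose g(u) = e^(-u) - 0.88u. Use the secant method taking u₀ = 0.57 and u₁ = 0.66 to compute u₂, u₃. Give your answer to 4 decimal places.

g(0.57) = 0.063925, g(0.66) = -0.063949
u₂ = 0.660000 − (-0.063949)·(0.660000 − 0.570000) / (-0.063949 − 0.063925) = 0.660000 − (-0.005755)/(-0.127874) = 0.614992
g(0.614992) = -0.000547
u₃ = 0.614992 − (-0.000547)·(0.614992 − 0.660000) / (-0.000547 − (-0.063949)) = 0.614992 − (0.000025)/(0.063401) = 0.614603

0.6150, 0.6146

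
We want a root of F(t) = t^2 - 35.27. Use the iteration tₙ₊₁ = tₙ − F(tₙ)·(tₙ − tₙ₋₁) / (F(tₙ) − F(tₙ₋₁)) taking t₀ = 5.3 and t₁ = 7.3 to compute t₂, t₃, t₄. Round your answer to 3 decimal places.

F(5.3) = -7.18000, F(7.3) = 18.02000
t₂ = 7.30000 − 18.02000·(7.30000 − 5.30000) / (18.02000 − (-7.18000)) = 7.30000 − (36.04000)/(25.20000) = 5.86984
F(5.86984) = -0.81496
t₃ = 5.86984 − (-0.81496)·(5.86984 − 7.30000) / (-0.81496 − 18.02000) = 5.86984 − (1.16553)/(-18.83496) = 5.93172
F(5.93172) = -0.08467
t₄ = 5.93172 − (-0.08467)·(5.93172 − 5.86984) / (-0.08467 − (-0.81496)) = 5.93172 − (-0.00524)/(0.73029) = 5.93890

5.870, 5.932, 5.939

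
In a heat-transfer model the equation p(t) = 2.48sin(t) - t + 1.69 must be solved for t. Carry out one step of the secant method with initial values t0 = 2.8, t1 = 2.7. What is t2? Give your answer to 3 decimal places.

p(2.8) = -0.27923, p(2.7) = 0.04990
t2 = 2.70000 − 0.04990·(2.70000 − 2.80000) / (0.04990 − (-0.27923)) = 2.70000 − (-0.00499)/(0.32913) = 2.71516

2.715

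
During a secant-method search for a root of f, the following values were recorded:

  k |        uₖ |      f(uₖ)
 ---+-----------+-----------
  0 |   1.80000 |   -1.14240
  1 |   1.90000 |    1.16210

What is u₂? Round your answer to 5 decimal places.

u₂ = 1.90000 − 1.16210·(1.90000 − 1.80000) / (1.16210 − (-1.14240))
   = 1.90000 − (0.1162100)/(2.3045000) = 1.8495726

1.84957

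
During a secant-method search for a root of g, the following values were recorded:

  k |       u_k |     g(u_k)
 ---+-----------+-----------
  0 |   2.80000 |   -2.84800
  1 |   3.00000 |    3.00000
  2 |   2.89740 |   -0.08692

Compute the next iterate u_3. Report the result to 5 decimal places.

2.90029

u_3 = 2.89740 − (-0.08692)·(2.89740 − 3.00000) / (-0.08692 − 3.00000)
   = 2.89740 − (0.0089180)/(-3.0869200) = 2.9002890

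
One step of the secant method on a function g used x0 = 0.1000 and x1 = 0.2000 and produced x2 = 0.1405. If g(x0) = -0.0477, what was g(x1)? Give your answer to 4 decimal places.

0.0701

The secant line through (0.1000, -0.0477) and (0.2000, g(x1)) crosses zero at x2 = 0.1405.
So (0.1000, -0.0477), (0.2000, g(x1)), (0.1405, 0) are collinear:
g(x1) = -0.0477 · (0.2000 − 0.1405) / (0.1000 − 0.1405) = -0.0477 · (0.059500)/(-0.040500) = 0.070078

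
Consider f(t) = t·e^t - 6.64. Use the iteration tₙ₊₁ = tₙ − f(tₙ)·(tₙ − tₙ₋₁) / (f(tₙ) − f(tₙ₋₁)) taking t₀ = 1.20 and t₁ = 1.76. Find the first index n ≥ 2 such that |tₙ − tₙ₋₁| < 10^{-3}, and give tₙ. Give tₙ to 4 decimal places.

n = 5, tₙ = 1.4926

f(1.20) = -2.655860, f(1.76) = 3.589890
t₂ = 1.760000 − 3.589890·(0.560000)/(6.245750) = 1.438127;  |Δ| = 0.321873
f(1.438127) = -0.581462
t₃ = 1.438127 − (-0.581462)·(-0.321873)/(-4.171352) = 1.482994;  |Δ| = 0.044867
f(1.482994) = -0.105752
t₄ = 1.482994 − (-0.105752)·(0.044867)/(0.475710) = 1.492968;  |Δ| = 0.009974
f(1.492968) = 0.004135
t₅ = 1.492968 − 0.004135·(0.009974)/(0.109887) = 1.492593;  |Δ| = 0.000375
|t₅ − t₄| = 0.000375 < 10^{-3}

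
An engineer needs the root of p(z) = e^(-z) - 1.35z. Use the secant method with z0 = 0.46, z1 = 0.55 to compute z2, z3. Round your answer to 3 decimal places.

p(0.46) = 0.01028, p(0.55) = -0.16555
z2 = 0.55000 − (-0.16555)·(0.55000 − 0.46000) / (-0.16555 − 0.01028) = 0.55000 − (-0.01490)/(-0.17583) = 0.46526
p(0.46526) = -0.00014
z3 = 0.46526 − (-0.00014)·(0.46526 − 0.55000) / (-0.00014 − (-0.16555)) = 0.46526 − (0.00001)/(0.16541) = 0.46519

0.465, 0.465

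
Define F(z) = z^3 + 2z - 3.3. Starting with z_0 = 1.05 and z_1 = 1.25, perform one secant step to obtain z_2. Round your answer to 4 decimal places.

F(1.05) = -0.042375, F(1.25) = 1.153125
z_2 = 1.250000 − 1.153125·(1.250000 − 1.050000) / (1.153125 − (-0.042375)) = 1.250000 − (0.230625)/(1.195500) = 1.057089

1.0571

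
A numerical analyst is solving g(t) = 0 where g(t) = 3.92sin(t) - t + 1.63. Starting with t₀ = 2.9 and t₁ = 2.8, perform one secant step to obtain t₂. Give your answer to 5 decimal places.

2.83012

g(2.9) = -0.3321426, g(2.8) = 0.1431535
t₂ = 2.8000000 − 0.1431535·(2.8000000 − 2.9000000) / (0.1431535 − (-0.3321426)) = 2.8000000 − (-0.0143154)/(0.4752962) = 2.8301188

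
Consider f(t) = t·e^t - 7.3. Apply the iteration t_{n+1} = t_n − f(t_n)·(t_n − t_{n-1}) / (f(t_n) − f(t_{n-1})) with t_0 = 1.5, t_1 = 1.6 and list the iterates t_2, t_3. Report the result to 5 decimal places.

f(1.5) = -0.5774664, f(1.6) = 0.6248519
t_2 = 1.6000000 − 0.6248519·(1.6000000 − 1.5000000) / (0.6248519 − (-0.5774664)) = 1.6000000 − (0.0624852)/(1.2023183) = 1.5480294
f(1.5480294) = -0.0208639
t_3 = 1.5480294 − (-0.0208639)·(1.5480294 − 1.6000000) / (-0.0208639 − 0.6248519) = 1.5480294 − (0.0010843)/(-0.6457158) = 1.5497086

1.54803, 1.54971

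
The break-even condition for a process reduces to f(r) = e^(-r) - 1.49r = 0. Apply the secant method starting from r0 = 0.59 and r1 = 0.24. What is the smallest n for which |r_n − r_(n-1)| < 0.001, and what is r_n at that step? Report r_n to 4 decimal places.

f(0.59) = -0.324773, f(0.24) = 0.429028
r2 = 0.240000 − 0.429028·(-0.350000)/(0.753801) = 0.439204;  |Δ| = 0.199204
f(0.439204) = -0.009864
r3 = 0.439204 − (-0.009864)·(0.199204)/(-0.438892) = 0.434727;  |Δ| = 0.004477
f(0.434727) = -0.000301
r4 = 0.434727 − (-0.000301)·(-0.004477)/(0.009563) = 0.434586;  |Δ| = 0.000141
|r4 − r3| = 0.000141 < 0.001

n = 4, r_n = 0.4346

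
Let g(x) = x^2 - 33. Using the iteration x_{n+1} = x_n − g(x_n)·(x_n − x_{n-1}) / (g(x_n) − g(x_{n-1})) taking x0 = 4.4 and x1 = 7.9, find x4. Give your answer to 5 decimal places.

5.74536

g(4.4) = -13.6400000, g(7.9) = 29.4100000
x2 = 7.9000000 − 29.4100000·(7.9000000 − 4.4000000) / (29.4100000 − (-13.6400000)) = 7.9000000 − (102.9350000)/(43.0500000) = 5.5089431
g(5.5089431) = -2.6515460
x3 = 5.5089431 − (-2.6515460)·(5.5089431 − 7.9000000) / (-2.6515460 − 29.4100000) = 5.5089431 − (6.3399975)/(-32.0615460) = 5.7066877
g(5.7066877) = -0.4337157
x4 = 5.7066877 − (-0.4337157)·(5.7066877 − 5.5089431) / (-0.4337157 − (-2.6515460)) = 5.7066877 − (-0.0857649)/(2.2178304) = 5.7453583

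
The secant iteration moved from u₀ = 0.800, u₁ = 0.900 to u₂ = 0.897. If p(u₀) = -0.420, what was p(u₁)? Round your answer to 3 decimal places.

0.013

The secant line through (0.800, -0.420) and (0.900, p(u₁)) crosses zero at u₂ = 0.897.
So (0.800, -0.420), (0.900, p(u₁)), (0.897, 0) are collinear:
p(u₁) = -0.420 · (0.900 − 0.897) / (0.800 − 0.897) = -0.420 · (0.00300)/(-0.09700) = 0.01299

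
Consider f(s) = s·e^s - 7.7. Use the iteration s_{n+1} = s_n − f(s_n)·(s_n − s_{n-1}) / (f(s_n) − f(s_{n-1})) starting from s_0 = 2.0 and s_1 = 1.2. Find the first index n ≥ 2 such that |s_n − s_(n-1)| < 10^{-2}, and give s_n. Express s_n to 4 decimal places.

f(2.0) = 7.078112, f(1.2) = -3.715860
s_2 = 1.200000 − (-3.715860)·(-0.800000)/(-10.793972) = 1.475403;  |Δ| = 0.275403
f(1.475403) = -1.248366
s_3 = 1.475403 − (-1.248366)·(0.275403)/(2.467494) = 1.614736;  |Δ| = 0.139333
f(1.614736) = 0.416562
s_4 = 1.614736 − 0.416562·(0.139333)/(1.664928) = 1.579875;  |Δ| = 0.034861
f(1.579875) = -0.030740
s_5 = 1.579875 − (-0.030740)·(-0.034861)/(-0.447302) = 1.582270;  |Δ| = 0.002396
|s_5 − s_4| = 0.002396 < 10^{-2}

n = 5, s_n = 1.5823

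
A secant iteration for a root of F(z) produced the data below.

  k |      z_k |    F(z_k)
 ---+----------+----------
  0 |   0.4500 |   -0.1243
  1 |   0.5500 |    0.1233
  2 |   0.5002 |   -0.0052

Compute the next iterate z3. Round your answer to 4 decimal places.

0.5022

z3 = 0.5002 − (-0.0052)·(0.5002 − 0.5500) / (-0.0052 − 0.1233)
   = 0.5002 − (0.000259)/(-0.128500) = 0.502215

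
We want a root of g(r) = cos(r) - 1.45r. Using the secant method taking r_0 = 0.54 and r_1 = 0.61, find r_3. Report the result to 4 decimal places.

g(0.54) = 0.074709, g(0.61) = -0.064852
r_2 = 0.610000 − (-0.064852)·(0.610000 − 0.540000) / (-0.064852 − 0.074709) = 0.610000 − (-0.004540)/(-0.139561) = 0.577472
g(0.577472) = 0.000511
r_3 = 0.577472 − 0.000511·(0.577472 − 0.610000) / (0.000511 − (-0.064852)) = 0.577472 − (-0.000017)/(0.065363) = 0.577726

0.5777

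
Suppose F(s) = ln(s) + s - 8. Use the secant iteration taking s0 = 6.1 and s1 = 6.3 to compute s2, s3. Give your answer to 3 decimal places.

6.179, 6.179

F(6.1) = -0.09171, F(6.3) = 0.14055
s2 = 6.30000 − 0.14055·(6.30000 − 6.10000) / (0.14055 − (-0.09171)) = 6.30000 − (0.02811)/(0.23226) = 6.17897
F(6.17897) = 0.00012
s3 = 6.17897 − 0.00012·(6.17897 − 6.30000) / (0.00012 − 0.14055) = 6.17897 − (-0.00002)/(-0.14043) = 6.17887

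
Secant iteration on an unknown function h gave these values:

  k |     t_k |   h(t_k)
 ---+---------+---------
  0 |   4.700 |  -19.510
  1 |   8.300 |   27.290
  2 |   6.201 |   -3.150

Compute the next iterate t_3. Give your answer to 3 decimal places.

6.418

t_3 = 6.201 − (-3.150)·(6.201 − 8.300) / (-3.150 − 27.290)
   = 6.201 − (6.61185)/(-30.44000) = 6.41821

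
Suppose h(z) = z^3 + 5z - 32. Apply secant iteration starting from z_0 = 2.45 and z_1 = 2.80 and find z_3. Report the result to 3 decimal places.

2.655

h(2.45) = -5.04387, h(2.80) = 3.95200
z_2 = 2.80000 − 3.95200·(2.80000 − 2.45000) / (3.95200 − (-5.04387)) = 2.80000 − (1.38320)/(8.99587) = 2.64624
h(2.64624) = -0.23826
z_3 = 2.64624 − (-0.23826)·(2.64624 − 2.80000) / (-0.23826 − 3.95200) = 2.64624 − (0.03663)/(-4.19026) = 2.65498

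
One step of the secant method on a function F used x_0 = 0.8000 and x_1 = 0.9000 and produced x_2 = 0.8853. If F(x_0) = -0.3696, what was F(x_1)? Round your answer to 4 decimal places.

The secant line through (0.8000, -0.3696) and (0.9000, F(x_1)) crosses zero at x_2 = 0.8853.
So (0.8000, -0.3696), (0.9000, F(x_1)), (0.8853, 0) are collinear:
F(x_1) = -0.3696 · (0.9000 − 0.8853) / (0.8000 − 0.8853) = -0.3696 · (0.014700)/(-0.085300) = 0.063694

0.0637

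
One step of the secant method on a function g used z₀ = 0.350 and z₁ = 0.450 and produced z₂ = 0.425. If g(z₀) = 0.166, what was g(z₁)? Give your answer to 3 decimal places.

-0.055

The secant line through (0.350, 0.166) and (0.450, g(z₁)) crosses zero at z₂ = 0.425.
So (0.350, 0.166), (0.450, g(z₁)), (0.425, 0) are collinear:
g(z₁) = 0.166 · (0.450 − 0.425) / (0.350 − 0.425) = 0.166 · (0.02500)/(-0.07500) = -0.05533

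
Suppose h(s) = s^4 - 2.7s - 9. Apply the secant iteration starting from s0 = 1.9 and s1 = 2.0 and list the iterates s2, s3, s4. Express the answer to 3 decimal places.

1.941, 1.943, 1.943

h(1.9) = -1.09790, h(2.0) = 1.60000
s2 = 2.00000 − 1.60000·(2.00000 − 1.90000) / (1.60000 − (-1.09790)) = 2.00000 − (0.16000)/(2.69790) = 1.94069
h(1.94069) = -0.05489
s3 = 1.94069 − (-0.05489)·(1.94069 − 2.00000) / (-0.05489 − 1.60000) = 1.94069 − (0.00326)/(-1.65489) = 1.94266
h(1.94266) = -0.00260
s4 = 1.94266 − (-0.00260)·(1.94266 − 1.94069) / (-0.00260 − (-0.05489)) = 1.94266 − (-0.00001)/(0.05229) = 1.94276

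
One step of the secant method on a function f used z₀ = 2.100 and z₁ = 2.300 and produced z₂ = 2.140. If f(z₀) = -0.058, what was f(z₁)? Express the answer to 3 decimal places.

0.232

The secant line through (2.100, -0.058) and (2.300, f(z₁)) crosses zero at z₂ = 2.140.
So (2.100, -0.058), (2.300, f(z₁)), (2.140, 0) are collinear:
f(z₁) = -0.058 · (2.300 − 2.140) / (2.100 − 2.140) = -0.058 · (0.16000)/(-0.04000) = 0.23200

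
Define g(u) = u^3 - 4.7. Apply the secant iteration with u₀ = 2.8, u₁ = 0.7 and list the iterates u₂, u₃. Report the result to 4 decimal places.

g(2.8) = 17.252000, g(0.7) = -4.357000
u₂ = 0.700000 − (-4.357000)·(0.700000 − 2.800000) / (-4.357000 − 17.252000) = 0.700000 − (9.149700)/(-21.609000) = 1.123421
g(1.123421) = -3.282159
u₃ = 1.123421 − (-3.282159)·(1.123421 − 0.700000) / (-3.282159 − (-4.357000)) = 1.123421 − (-1.389735)/(1.074841) = 2.416389

1.1234, 2.4164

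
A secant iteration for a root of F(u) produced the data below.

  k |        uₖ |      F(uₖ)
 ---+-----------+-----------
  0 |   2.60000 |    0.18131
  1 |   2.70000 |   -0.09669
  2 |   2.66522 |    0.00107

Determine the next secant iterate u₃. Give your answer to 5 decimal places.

u₃ = 2.66522 − 0.00107·(2.66522 − 2.70000) / (0.00107 − (-0.09669))
   = 2.66522 − (-0.0000372)/(0.0977600) = 2.6656007

2.66560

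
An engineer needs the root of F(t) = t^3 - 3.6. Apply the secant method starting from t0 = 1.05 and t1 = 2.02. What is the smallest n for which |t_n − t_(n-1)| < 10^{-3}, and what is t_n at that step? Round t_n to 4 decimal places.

F(1.05) = -2.442375, F(2.02) = 4.642408
t2 = 2.020000 − 4.642408·(0.970000)/(7.084783) = 1.384393;  |Δ| = 0.635607
F(1.384393) = -0.946748
t3 = 1.384393 − (-0.946748)·(-0.635607)/(-5.589156) = 1.492059;  |Δ| = 0.107666
F(1.492059) = -0.278320
t4 = 1.492059 − (-0.278320)·(0.107666)/(0.668429) = 1.536888;  |Δ| = 0.044830
F(1.536888) = 0.030171
t5 = 1.536888 − 0.030171·(0.044830)/(0.308491) = 1.532504;  |Δ| = 0.004384
F(1.532504) = -0.000809
t6 = 1.532504 − (-0.000809)·(-0.004384)/(-0.030980) = 1.532619;  |Δ| = 0.000114
|t6 − t5| = 0.000114 < 10^{-3}

n = 6, t_n = 1.5326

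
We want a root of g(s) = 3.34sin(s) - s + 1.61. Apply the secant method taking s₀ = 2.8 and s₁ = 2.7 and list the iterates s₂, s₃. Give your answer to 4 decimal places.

2.7826, 2.7828

g(2.8) = -0.071140, g(2.7) = 0.337449
s₂ = 2.700000 − 0.337449·(2.700000 − 2.800000) / (0.337449 − (-0.071140)) = 2.700000 − (-0.033745)/(0.408588) = 2.782589
g(2.782589) = 0.000892
s₃ = 2.782589 − 0.000892·(2.782589 − 2.700000) / (0.000892 − 0.337449) = 2.782589 − (0.000074)/(-0.336557) = 2.782808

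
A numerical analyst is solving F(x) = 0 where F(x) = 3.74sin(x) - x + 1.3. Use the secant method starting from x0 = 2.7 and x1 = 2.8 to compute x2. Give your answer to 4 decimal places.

2.7445

F(2.7) = 0.198401, F(2.8) = -0.247144
x2 = 2.800000 − (-0.247144)·(2.800000 − 2.700000) / (-0.247144 − 0.198401) = 2.800000 − (-0.024714)/(-0.445545) = 2.744530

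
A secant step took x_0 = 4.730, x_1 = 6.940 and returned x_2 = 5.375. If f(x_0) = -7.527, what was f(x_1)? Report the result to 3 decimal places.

The secant line through (4.730, -7.527) and (6.940, f(x_1)) crosses zero at x_2 = 5.375.
So (4.730, -7.527), (6.940, f(x_1)), (5.375, 0) are collinear:
f(x_1) = -7.527 · (6.940 − 5.375) / (4.730 − 5.375) = -7.527 · (1.56500)/(-0.64500) = 18.26319

18.263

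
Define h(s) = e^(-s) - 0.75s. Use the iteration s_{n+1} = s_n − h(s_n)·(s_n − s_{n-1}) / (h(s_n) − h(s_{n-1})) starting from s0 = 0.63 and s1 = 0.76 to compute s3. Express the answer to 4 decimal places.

0.6773

h(0.63) = 0.060092, h(0.76) = -0.102334
s2 = 0.760000 − (-0.102334)·(0.760000 − 0.630000) / (-0.102334 − 0.060092) = 0.760000 − (-0.013303)/(-0.162425) = 0.678096
h(0.678096) = -0.000989
s3 = 0.678096 − (-0.000989)·(0.678096 − 0.760000) / (-0.000989 − (-0.102334)) = 0.678096 − (0.000081)/(0.101345) = 0.677296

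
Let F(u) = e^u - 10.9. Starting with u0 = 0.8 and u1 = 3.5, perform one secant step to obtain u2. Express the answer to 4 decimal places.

F(0.8) = -8.674459, F(3.5) = 22.215452
u2 = 3.500000 − 22.215452·(3.500000 − 0.800000) / (22.215452 − (-8.674459)) = 3.500000 − (59.981720)/(30.889911) = 1.558210

1.5582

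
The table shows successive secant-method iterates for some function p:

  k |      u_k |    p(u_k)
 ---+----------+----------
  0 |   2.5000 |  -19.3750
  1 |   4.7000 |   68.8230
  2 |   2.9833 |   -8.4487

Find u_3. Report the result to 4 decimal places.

u_3 = 2.9833 − (-8.4487)·(2.9833 − 4.7000) / (-8.4487 − 68.8230)
   = 2.9833 − (14.503883)/(-77.271700) = 3.171000

3.1710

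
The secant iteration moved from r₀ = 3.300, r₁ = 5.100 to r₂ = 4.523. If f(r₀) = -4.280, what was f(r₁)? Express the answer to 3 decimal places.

2.019

The secant line through (3.300, -4.280) and (5.100, f(r₁)) crosses zero at r₂ = 4.523.
So (3.300, -4.280), (5.100, f(r₁)), (4.523, 0) are collinear:
f(r₁) = -4.280 · (5.100 − 4.523) / (3.300 − 4.523) = -4.280 · (0.57700)/(-1.22300) = 2.01926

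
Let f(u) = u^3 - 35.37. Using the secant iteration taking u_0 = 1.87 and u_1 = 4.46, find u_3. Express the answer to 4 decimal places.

f(1.87) = -28.830797, f(4.46) = 53.346536
u_2 = 4.460000 − 53.346536·(4.460000 − 1.870000) / (53.346536 − (-28.830797)) = 4.460000 − (138.167528)/(82.177333) = 2.778666
f(2.778666) = -13.915958
u_3 = 2.778666 − (-13.915958)·(2.778666 − 4.460000) / (-13.915958 − 53.346536) = 2.778666 − (23.397370)/(-67.262494) = 3.126518

3.1265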